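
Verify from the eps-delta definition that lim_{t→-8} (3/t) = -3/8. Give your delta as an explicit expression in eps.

Suppose eps > 0. We seek delta > 0 such that 0 < |t + 8| < delta implies |3/t + 3/8| < eps.
|3/t + 3/8| = 3·|-8 − t|/(8·|t|) = 3|t + 8|/(8|t|).
Restrict delta ≤ 4. Then |t + 8| < 4 gives |t| > 4, so 8|t| > 32.
Then |3/t + 3/8| < 3|t + 8|/32, which is < eps when |t + 8| < (32/3)eps.
Take delta = min(4, (32/3)eps). Then 0 < |t + 8| < delta gives both |t + 8| < 4 and |t + 8| < (32/3)eps, so |3/t + 3/8| < eps.

delta = min(4, (32/3)eps)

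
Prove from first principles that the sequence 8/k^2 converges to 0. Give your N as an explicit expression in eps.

N = (8/eps)^{1/2}

Let eps > 0. For k ≥ 1, |8/k^2 − 0| = 8/k^2.
8/k^2 < eps ⇔ k^2 > 8/eps ⇔ k > (8/eps)^{1/2}.
Take N = (8/eps)^{1/2}. Then k > N implies 8/k^2 < eps.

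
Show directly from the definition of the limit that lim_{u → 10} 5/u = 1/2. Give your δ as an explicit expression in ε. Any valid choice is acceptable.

Fix ε > 0. We seek δ > 0 such that 0 < |u − 10| < δ implies |5/u − (1/2)| < ε.
|5/u − (1/2)| = 5·|10 − u|/(10·|u|) = 5|u − 10|/(10|u|).
Require δ ≤ 5 so that |u| > 10 − 5 = 5, hence 10|u| > 50.
Then |5/u − (1/2)| < 5|u − 10|/50, which is < ε when |u − 10| < 10ε.
Take δ = min(5, 10ε). Then 0 < |u − 10| < δ gives both |u − 10| < 5 and |u − 10| < 10ε, so |5/u − (1/2)| < ε.

δ = min(5, 10ε)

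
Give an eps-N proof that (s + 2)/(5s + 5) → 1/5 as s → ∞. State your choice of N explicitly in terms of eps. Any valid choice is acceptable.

Suppose eps > 0. We seek N > 0 such that s > N implies |(s + 2)/(5s + 5) − (1/5)| < eps.
(s + 2)/(5s + 5) − (1/5) = (5(s + 2) − (5s + 5)) / (5(5s + 5)) = 5/(5(5s + 5)).
For s > 0 we have 5s + 5 > 5s, so |(s + 2)/(5s + 5) − (1/5)| = 5/(5(5s + 5)) < 5/(5·5s) = (1/5)/s.
Thus |(s + 2)/(5s + 5) − (1/5)| < eps whenever s > (1/5)/eps.
Take N = (1/5)/eps. If s > N then |(s + 2)/(5s + 5) − (1/5)| < (1/5)/s < eps.

N = (1/5)/eps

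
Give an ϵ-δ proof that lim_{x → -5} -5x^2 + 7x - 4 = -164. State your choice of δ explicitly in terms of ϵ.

Suppose ϵ > 0. We want δ > 0 such that 0 < |x + 5| < δ implies |(-5x^2 + 7x - 4) + 164| < ϵ.
(-5x^2 + 7x - 4) + 164 = -5x^2 + 7x + 160 = (x + 5)(-5x + 32).
So |(-5x^2 + 7x - 4) + 164| = |x + 5|·|-5x + 32|.
Require δ ≤ 2. Then |x + 5| < 2 gives |x| < 7, and by the triangle inequality |-5x + 32| ≤ 5·7 + 32 = 67.
Hence |(-5x^2 + 7x - 4) + 164| ≤ 67|x + 5| < ϵ provided |x + 5| < ϵ/67.
Take δ = min(2, ϵ/67). Then 0 < |x + 5| < δ gives both |x + 5| < 2 and |x + 5| < ϵ/67, so |(-5x^2 + 7x - 4) + 164| < ϵ.

δ = min(2, ϵ/67)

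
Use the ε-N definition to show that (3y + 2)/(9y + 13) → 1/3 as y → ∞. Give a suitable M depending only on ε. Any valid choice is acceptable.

Suppose ε > 0. We seek M > 0 such that y > M implies |(3y + 2)/(9y + 13) − (1/3)| < ε.
(3y + 2)/(9y + 13) − (1/3) = (9(3y + 2) − 3(9y + 13)) / (9(9y + 13)) = -21/(9(9y + 13)).
For y > 0 we have 9y + 13 > 9y, so |(3y + 2)/(9y + 13) − (1/3)| = 21/(9(9y + 13)) < 21/(9·9y) = (7/27)/y.
Thus |(3y + 2)/(9y + 13) − (1/3)| < ε whenever y > (7/27)/ε.
Take M = (7/27)/ε. If y > M then |(3y + 2)/(9y + 13) − (1/3)| < (7/27)/y < ε.

M = (7/27)/ε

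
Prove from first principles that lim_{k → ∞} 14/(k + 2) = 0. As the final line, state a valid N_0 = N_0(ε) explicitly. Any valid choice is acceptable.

Let ε > 0. For k ≥ 1, |14/(k + 2) − 0| = 14/(k + 2) ≤ 14/k.
We need 14/k < ε, i.e. k > 14/ε.
Take N_0 = 14/ε. If k > N_0 then |14/(k + 2)| ≤ 14/k < ε.

N_0 = 14/ε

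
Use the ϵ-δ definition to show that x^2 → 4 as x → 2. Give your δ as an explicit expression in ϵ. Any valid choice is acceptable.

δ = min(1, ϵ/5)

Let ϵ > 0 be given. We seek δ > 0 with 0 < |x − 2| < δ ⇒ |x^2 − 4| < ϵ.
Factor: x^2 − 4 = (x − 2)(x + 2), so |x^2 − 4| = |x − 2|·|x + 2|.
Impose δ ≤ 1 so that |x| < 3; then |x + 2| ≤ 5.
Hence |x^2 − 4| ≤ 5|x − 2|, which is < ϵ once |x − 2| < ϵ/5.
Take δ = min(1, ϵ/5). If 0 < |x − 2| < δ then both bounds hold and |x^2 − 4| ≤ 5|x − 2| < 5·(ϵ/5) = ϵ.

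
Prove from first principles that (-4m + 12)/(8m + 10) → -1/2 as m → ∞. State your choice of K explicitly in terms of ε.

Let ε > 0. For m ≥ 1, |(-4m + 12)/(8m + 10) + 1/2| = |136|/(8(8m + 10)) = 136/(8(8m + 10)).
Since 8m + 10 ≥ 8m for m ≥ 1, this is ≤ 136/(8·8m) = (17/8)/m.
So |(-4m + 12)/(8m + 10) + 1/2| < ε whenever m > (17/8)/ε.
Take K = (17/8)/ε. If m > K then |(-4m + 12)/(8m + 10) + 1/2| ≤ (17/8)/m < ε.

K = (17/8)/ε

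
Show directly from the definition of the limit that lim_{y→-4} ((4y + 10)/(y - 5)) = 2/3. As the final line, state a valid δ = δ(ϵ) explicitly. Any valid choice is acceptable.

δ = min(9/2, (27/20)ϵ)

Let ϵ > 0. We want δ > 0 with 0 < |y + 4| < δ ⇒ |(4y + 10)/(y - 5) − (2/3)| < ϵ.
Combining over a common denominator, (4y + 10)/(y - 5) − (2/3) = [(4y + 10)·(-9) − (-6)·(y - 5)] / [(-9)·(y - 5)] = -30(y + 4) / ((-9)(y - 5)).
So |(4y + 10)/(y - 5) − (2/3)| = 30|y + 4| / (9·|y − 5|).
Restrict δ ≤ 9/2. Then |y + 4| < 9/2 gives |y − 5| = |(y + 4) + (-9)| ≥ 9 − 9/2 = 9/2.
Hence |(4y + 10)/(y - 5) − (2/3)| < 30|y + 4|/(9·(9/2)) = (20/27)|y + 4|, which is < ϵ once |y + 4| < (27/20)ϵ.
Take δ = min(9/2, (27/20)ϵ). Then 0 < |y + 4| < δ forces both bounds, so |(4y + 10)/(y - 5) − (2/3)| < ϵ.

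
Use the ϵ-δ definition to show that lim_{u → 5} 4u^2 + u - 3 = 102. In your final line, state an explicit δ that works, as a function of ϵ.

Suppose ϵ > 0. We want δ > 0 such that 0 < |u − 5| < δ implies |(4u^2 + u - 3) − 102| < ϵ.
(4u^2 + u - 3) − 102 = 4u^2 + u - 105 = (u − 5)(4u + 21).
So |(4u^2 + u - 3) − 102| = |u − 5|·|4u + 21|.
Assume first that |u − 5| < 1, so |u| < 6. Then |4u + 21| ≤ 4·6 + 21 = 45.
Hence |(4u^2 + u - 3) − 102| ≤ 45|u − 5| < ϵ provided |u − 5| < ϵ/45.
Choosing δ = min(1, ϵ/45) ensures both conditions, hence |(4u^2 + u - 3) − 102| < ϵ.

δ = min(1, ϵ/45)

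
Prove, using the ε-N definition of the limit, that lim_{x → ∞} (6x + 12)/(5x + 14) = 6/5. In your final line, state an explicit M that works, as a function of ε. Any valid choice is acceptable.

Let ε > 0. We seek M > 0 such that x > M implies |(6x + 12)/(5x + 14) − (6/5)| < ε.
(6x + 12)/(5x + 14) − (6/5) = (5(6x + 12) − 6(5x + 14)) / (5(5x + 14)) = -24/(5(5x + 14)).
For x > 0 we have 5x + 14 > 5x, so |(6x + 12)/(5x + 14) − (6/5)| = 24/(5(5x + 14)) < 24/(5·5x) = (24/25)/x.
Thus |(6x + 12)/(5x + 14) − (6/5)| < ε whenever x > (24/25)/ε.
Take M = (24/25)/ε. If x > M then |(6x + 12)/(5x + 14) − (6/5)| < (24/25)/x < ε.

M = (24/25)/ε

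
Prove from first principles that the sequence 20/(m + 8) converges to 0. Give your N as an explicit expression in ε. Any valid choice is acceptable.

Fix ε > 0. For m ≥ 1, |20/(m + 8) − 0| = 20/(m + 8) ≤ 20/m.
We need 20/m < ε, i.e. m > 20/ε.
Take N = 20/ε. If m > N then |20/(m + 8)| ≤ 20/m < ε.

N = 20/ε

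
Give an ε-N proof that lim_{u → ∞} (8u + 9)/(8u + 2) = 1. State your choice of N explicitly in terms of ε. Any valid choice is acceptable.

Let ε > 0 be given. We seek N > 0 such that u > N implies |(8u + 9)/(8u + 2) − 1| < ε.
(8u + 9)/(8u + 2) − 1 = (8(8u + 9) − 8(8u + 2)) / (8(8u + 2)) = 56/(8(8u + 2)).
For u > 0 we have 8u + 2 > 8u, so |(8u + 9)/(8u + 2) − 1| = 56/(8(8u + 2)) < 56/(8·8u) = (7/8)/u.
Thus |(8u + 9)/(8u + 2) − 1| < ε whenever u > (7/8)/ε.
Take N = (7/8)/ε. If u > N then |(8u + 9)/(8u + 2) − 1| < (7/8)/u < ε.

N = (7/8)/ε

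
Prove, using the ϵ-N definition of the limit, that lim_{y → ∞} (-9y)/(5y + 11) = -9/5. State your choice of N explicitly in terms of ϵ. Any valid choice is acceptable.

Suppose ϵ > 0. We seek N > 0 such that y > N implies |(-9y)/(5y + 11) + 9/5| < ϵ.
(-9y)/(5y + 11) + 9/5 = (5(-9y) − (-9)(5y + 11)) / (5(5y + 11)) = 99/(5(5y + 11)).
For y > 0 we have 5y + 11 > 5y, so |(-9y)/(5y + 11) + 9/5| = 99/(5(5y + 11)) < 99/(5·5y) = (99/25)/y.
Thus |(-9y)/(5y + 11) + 9/5| < ϵ whenever y > (99/25)/ϵ.
Take N = (99/25)/ϵ. If y > N then |(-9y)/(5y + 11) + 9/5| < (99/25)/y < ϵ.

N = (99/25)/ϵ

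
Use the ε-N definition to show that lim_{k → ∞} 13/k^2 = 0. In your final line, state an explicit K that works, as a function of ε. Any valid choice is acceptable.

Let ε > 0. For k ≥ 1, |13/k^2 − 0| = 13/k^2.
13/k^2 < ε ⇔ k^2 > 13/ε ⇔ k > (13/ε)^{1/2}.
Take K = (13/ε)^{1/2}. Then k > K implies 13/k^2 < ε.

K = (13/ε)^{1/2}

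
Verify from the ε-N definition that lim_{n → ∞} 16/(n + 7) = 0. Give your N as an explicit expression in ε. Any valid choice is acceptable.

N = 16/ε

Let ε > 0. For n ≥ 1, |16/(n + 7) − 0| = 16/(n + 7) ≤ 16/n.
We need 16/n < ε, i.e. n > 16/ε.
Take N = 16/ε. If n > N then |16/(n + 7)| ≤ 16/n < ε.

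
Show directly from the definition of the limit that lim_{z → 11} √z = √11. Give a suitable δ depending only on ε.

δ = min(11, √11·ε)

Let ε > 0. We want δ > 0 such that 0 < |z − 11| < δ implies |√z − √11| < ε.
Multiplying by the conjugate, |√z − √11| = |z − 11|/(√z + √11).
Restrict δ ≤ 11 so that |z − 11| < 11 forces z > 0, and then √z + √11 > √11.
Hence |√z − √11| < |z − 11|/√11, which is < ε once |z − 11| < √11·ε.
Take δ = min(11, √11·ε). If 0 < |z − 11| < δ then z > 0 and |√z − √11| < |z − 11|/√11 < ε.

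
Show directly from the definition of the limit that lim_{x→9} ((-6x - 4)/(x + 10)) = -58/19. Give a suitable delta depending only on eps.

Let eps > 0. We want delta > 0 with 0 < |x − 9| < delta ⇒ |(-6x - 4)/(x + 10) + 58/19| < eps.
Combining over a common denominator, (-6x - 4)/(x + 10) + 58/19 = [(-6x - 4)·19 − (-58)·(x + 10)] / [19·(x + 10)] = -56(x − 9) / (19(x + 10)).
So |(-6x - 4)/(x + 10) + 58/19| = 56|x − 9| / (19·|x + 10|).
Restrict delta ≤ 19/2. Then |x − 9| < 19/2 gives |x + 10| = |(x − 9) + 19| ≥ 19 − 19/2 = 19/2.
Hence |(-6x - 4)/(x + 10) + 58/19| < 56|x − 9|/(19·(19/2)) = (112/361)|x − 9|, which is < eps once |x − 9| < (361/112)eps.
Take delta = min(19/2, (361/112)eps). Then 0 < |x − 9| < delta forces both bounds, so |(-6x - 4)/(x + 10) + 58/19| < eps.

delta = min(19/2, (361/112)eps)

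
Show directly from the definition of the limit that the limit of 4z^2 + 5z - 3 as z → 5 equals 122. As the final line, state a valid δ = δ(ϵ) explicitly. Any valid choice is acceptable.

δ = min(2, ϵ/53)

Fix ϵ > 0. We want δ > 0 such that 0 < |z − 5| < δ implies |(4z^2 + 5z - 3) − 122| < ϵ.
(4z^2 + 5z - 3) − 122 = 4z^2 + 5z - 125 = (z − 5)(4z + 25).
So |(4z^2 + 5z - 3) − 122| = |z − 5|·|4z + 25|.
Assume first that |z − 5| < 2, so |z| < 7. Then |4z + 25| ≤ 4·7 + 25 = 53.
Hence |(4z^2 + 5z - 3) − 122| ≤ 53|z − 5| < ϵ provided |z − 5| < ϵ/53.
Choosing δ = min(2, ϵ/53) ensures both conditions, hence |(4z^2 + 5z - 3) − 122| < ϵ.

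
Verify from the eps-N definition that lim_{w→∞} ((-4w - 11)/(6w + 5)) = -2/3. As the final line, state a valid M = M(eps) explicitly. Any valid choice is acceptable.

M = (23/18)/eps

Fix eps > 0. We seek M > 0 such that w > M implies |(-4w - 11)/(6w + 5) + 2/3| < eps.
(-4w - 11)/(6w + 5) + 2/3 = (6(-4w - 11) − (-4)(6w + 5)) / (6(6w + 5)) = -46/(6(6w + 5)).
For w > 0 we have 6w + 5 > 6w, so |(-4w - 11)/(6w + 5) + 2/3| = 46/(6(6w + 5)) < 46/(6·6w) = (23/18)/w.
Thus |(-4w - 11)/(6w + 5) + 2/3| < eps whenever w > (23/18)/eps.
Take M = (23/18)/eps. If w > M then |(-4w - 11)/(6w + 5) + 2/3| < (23/18)/w < eps.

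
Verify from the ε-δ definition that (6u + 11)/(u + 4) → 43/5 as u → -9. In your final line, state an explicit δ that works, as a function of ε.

Let ε > 0 be given. We want δ > 0 with 0 < |u + 9| < δ ⇒ |(6u + 11)/(u + 4) − (43/5)| < ε.
Combining over a common denominator, (6u + 11)/(u + 4) − (43/5) = [(6u + 11)·(-5) − (-43)·(u + 4)] / [(-5)·(u + 4)] = 13(u + 9) / ((-5)(u + 4)).
So |(6u + 11)/(u + 4) − (43/5)| = 13|u + 9| / (5·|u + 4|).
Restrict δ ≤ 5/2. Then |u + 9| < 5/2 gives |u + 4| = |(u + 9) + (-5)| ≥ 5 − 5/2 = 5/2.
Hence |(6u + 11)/(u + 4) − (43/5)| < 13|u + 9|/(5·(5/2)) = (26/25)|u + 9|, which is < ε once |u + 9| < (25/26)ε.
Take δ = min(5/2, (25/26)ε). Then 0 < |u + 9| < δ forces both bounds, so |(6u + 11)/(u + 4) − (43/5)| < ε.

δ = min(5/2, (25/26)ε)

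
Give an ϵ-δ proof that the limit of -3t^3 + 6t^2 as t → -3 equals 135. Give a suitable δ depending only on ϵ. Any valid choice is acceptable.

δ = min(1, ϵ/153)

Let ϵ > 0. We want δ > 0 such that 0 < |t + 3| < δ implies |(-3t^3 + 6t^2) − 135| < ϵ.
(-3t^3 + 6t^2) − 135 = -3t^3 + 6t^2 - 135 = (t + 3)(-3t^2 + 15t - 45).
So |(-3t^3 + 6t^2) − 135| = |t + 3|·|-3t^2 + 15t - 45|.
Assume first that |t + 3| < 1, so |t| < 4. Then |-3t^2 + 15t - 45| ≤ 3·4^2 + 15·4 + 45 = 153.
Hence |(-3t^3 + 6t^2) − 135| ≤ 153|t + 3| < ϵ provided |t + 3| < ϵ/153.
Take δ = min(1, ϵ/153). Then 0 < |t + 3| < δ gives both |t + 3| < 1 and |t + 3| < ϵ/153, so |(-3t^3 + 6t^2) − 135| < ϵ.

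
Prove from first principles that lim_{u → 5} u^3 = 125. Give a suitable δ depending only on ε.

δ = min(2, ε/109)

Suppose ε > 0. We seek δ > 0 with 0 < |u − 5| < δ ⇒ |u^3 − 125| < ε.
Factor: u^3 − 125 = (u − 5)(u^2 + 5u + 25), so |u^3 − 125| = |u − 5|·|u^2 + 5u + 25|.
Restrict δ ≤ 2. Then |u − 5| < 2 gives |u| < 7, so by the triangle inequality |u^2 + 5u + 25| ≤ 7^2 + 5·7 + 25 = 109.
Hence |u^3 − 125| ≤ 109|u − 5|, which is < ε once |u − 5| < ε/109.
Take δ = min(2, ε/109). If 0 < |u − 5| < δ then both bounds hold and |u^3 − 125| ≤ 109|u − 5| < 109·(ε/109) = ε.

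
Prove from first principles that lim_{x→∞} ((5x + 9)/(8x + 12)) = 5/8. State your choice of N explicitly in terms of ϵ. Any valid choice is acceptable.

Let ϵ > 0 be given. We seek N > 0 such that x > N implies |(5x + 9)/(8x + 12) − (5/8)| < ϵ.
(5x + 9)/(8x + 12) − (5/8) = (8(5x + 9) − 5(8x + 12)) / (8(8x + 12)) = 12/(8(8x + 12)).
For x > 0 we have 8x + 12 > 8x, so |(5x + 9)/(8x + 12) − (5/8)| = 12/(8(8x + 12)) < 12/(8·8x) = (3/16)/x.
Thus |(5x + 9)/(8x + 12) − (5/8)| < ϵ whenever x > (3/16)/ϵ.
Take N = (3/16)/ϵ. If x > N then |(5x + 9)/(8x + 12) − (5/8)| < (3/16)/x < ϵ.

N = (3/16)/ϵ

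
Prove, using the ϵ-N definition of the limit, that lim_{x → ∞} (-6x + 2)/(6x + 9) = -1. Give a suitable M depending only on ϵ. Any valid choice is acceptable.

M = (11/6)/ϵ

Let ϵ > 0. We seek M > 0 such that x > M implies |(-6x + 2)/(6x + 9) + 1| < ϵ.
(-6x + 2)/(6x + 9) + 1 = (6(-6x + 2) − (-6)(6x + 9)) / (6(6x + 9)) = 66/(6(6x + 9)).
For x > 0 we have 6x + 9 > 6x, so |(-6x + 2)/(6x + 9) + 1| = 66/(6(6x + 9)) < 66/(6·6x) = (11/6)/x.
Thus |(-6x + 2)/(6x + 9) + 1| < ϵ whenever x > (11/6)/ϵ.
Take M = (11/6)/ϵ. If x > M then |(-6x + 2)/(6x + 9) + 1| < (11/6)/x < ϵ.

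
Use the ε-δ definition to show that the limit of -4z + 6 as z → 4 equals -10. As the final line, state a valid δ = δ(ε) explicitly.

δ = ε/4

Fix ε > 0. We need δ > 0 so that 0 < |z − 4| < δ implies |(-4z + 6) + 10| < ε.
|(-4z + 6) + 10| = |-4z + 16| = 4|z − 4|.
Thus it suffices that |z − 4| < ε/4.
Choosing δ = ε/4 gives |(-4z + 6) + 10| = 4|z − 4| < ε whenever |z − 4| < δ.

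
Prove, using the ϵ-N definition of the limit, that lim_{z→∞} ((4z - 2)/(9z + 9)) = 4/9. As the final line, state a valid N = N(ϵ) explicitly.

Fix ϵ > 0. We seek N > 0 such that z > N implies |(4z - 2)/(9z + 9) − (4/9)| < ϵ.
(4z - 2)/(9z + 9) − (4/9) = (9(4z - 2) − 4(9z + 9)) / (9(9z + 9)) = -54/(9(9z + 9)).
For z > 0 we have 9z + 9 > 9z, so |(4z - 2)/(9z + 9) − (4/9)| = 54/(9(9z + 9)) < 54/(9·9z) = (2/3)/z.
Thus |(4z - 2)/(9z + 9) − (4/9)| < ϵ whenever z > (2/3)/ϵ.
Take N = (2/3)/ϵ. If z > N then |(4z - 2)/(9z + 9) − (4/9)| < (2/3)/z < ϵ.

N = (2/3)/ϵ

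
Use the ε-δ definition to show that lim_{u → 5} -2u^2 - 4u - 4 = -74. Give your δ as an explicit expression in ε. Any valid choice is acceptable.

δ = min(1, ε/26)

Let ε > 0. We want δ > 0 such that 0 < |u − 5| < δ implies |(-2u^2 - 4u - 4) + 74| < ε.
(-2u^2 - 4u - 4) + 74 = -2u^2 - 4u + 70 = (u − 5)(-2u - 14).
So |(-2u^2 - 4u - 4) + 74| = |u − 5|·|-2u - 14|.
Require δ ≤ 1. Then |u − 5| < 1 gives |u| < 6, and by the triangle inequality |-2u - 14| ≤ 2·6 + 14 = 26.
Hence |(-2u^2 - 4u - 4) + 74| ≤ 26|u − 5| < ε provided |u − 5| < ε/26.
Take δ = min(1, ε/26). Then 0 < |u − 5| < δ gives both |u − 5| < 1 and |u − 5| < ε/26, so |(-2u^2 - 4u - 4) + 74| < ε.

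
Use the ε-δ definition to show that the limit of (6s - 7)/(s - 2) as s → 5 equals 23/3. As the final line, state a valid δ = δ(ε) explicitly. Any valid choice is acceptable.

δ = min(3/2, (9/10)ε)

Suppose ε > 0. We want δ > 0 with 0 < |s − 5| < δ ⇒ |(6s - 7)/(s - 2) − (23/3)| < ε.
Combining over a common denominator, (6s - 7)/(s - 2) − (23/3) = [(6s - 7)·3 − 23·(s - 2)] / [3·(s - 2)] = -5(s − 5) / (3(s - 2)).
So |(6s - 7)/(s - 2) − (23/3)| = 5|s − 5| / (3·|s − 2|).
Require δ ≤ 3/2, so |s − 2| ≥ |3| − |s − 5| > 3 − 3/2 = 3/2.
Hence |(6s - 7)/(s - 2) − (23/3)| < 5|s − 5|/(3·(3/2)) = (10/9)|s − 5|, which is < ε once |s − 5| < (9/10)ε.
Take δ = min(3/2, (9/10)ε). Then 0 < |s − 5| < δ forces both bounds, so |(6s - 7)/(s - 2) − (23/3)| < ε.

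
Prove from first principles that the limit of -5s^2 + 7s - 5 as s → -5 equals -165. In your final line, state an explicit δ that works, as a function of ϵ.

Suppose ϵ > 0. We want δ > 0 such that 0 < |s + 5| < δ implies |(-5s^2 + 7s - 5) + 165| < ϵ.
(-5s^2 + 7s - 5) + 165 = -5s^2 + 7s + 160 = (s + 5)(-5s + 32).
So |(-5s^2 + 7s - 5) + 165| = |s + 5|·|-5s + 32|.
Assume first that |s + 5| < 1, so |s| < 6. Then |-5s + 32| ≤ 5·6 + 32 = 62.
Hence |(-5s^2 + 7s - 5) + 165| ≤ 62|s + 5| < ϵ provided |s + 5| < ϵ/62.
Choosing δ = min(1, ϵ/62) ensures both conditions, hence |(-5s^2 + 7s - 5) + 165| < ϵ.

δ = min(1, ϵ/62)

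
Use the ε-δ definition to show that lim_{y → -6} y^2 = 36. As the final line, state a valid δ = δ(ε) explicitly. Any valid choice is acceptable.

Suppose ε > 0. We seek δ > 0 with 0 < |y + 6| < δ ⇒ |y^2 − 36| < ε.
Factor: y^2 − 36 = (y + 6)(y - 6), so |y^2 − 36| = |y + 6|·|y - 6|.
Restrict δ ≤ 2. Then |y + 6| < 2 gives |y| < 8, so by the triangle inequality |y - 6| ≤ 8 + 6 = 14.
Hence |y^2 − 36| ≤ 14|y + 6|, which is < ε once |y + 6| < ε/14.
Take δ = min(2, ε/14). If 0 < |y + 6| < δ then both bounds hold and |y^2 − 36| ≤ 14|y + 6| < 14·(ε/14) = ε.

δ = min(2, ε/14)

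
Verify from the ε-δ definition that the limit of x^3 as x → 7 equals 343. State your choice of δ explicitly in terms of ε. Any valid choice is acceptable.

δ = min(2, ε/193)

Suppose ε > 0. We seek δ > 0 with 0 < |x − 7| < δ ⇒ |x^3 − 343| < ε.
Factor: x^3 − 343 = (x − 7)(x^2 + 7x + 49), so |x^3 − 343| = |x − 7|·|x^2 + 7x + 49|.
Restrict δ ≤ 2. Then |x − 7| < 2 gives |x| < 9, so by the triangle inequality |x^2 + 7x + 49| ≤ 9^2 + 7·9 + 49 = 193.
Hence |x^3 − 343| ≤ 193|x − 7|, which is < ε once |x − 7| < ε/193.
Take δ = min(2, ε/193). If 0 < |x − 7| < δ then both bounds hold and |x^3 − 343| ≤ 193|x − 7| < 193·(ε/193) = ε.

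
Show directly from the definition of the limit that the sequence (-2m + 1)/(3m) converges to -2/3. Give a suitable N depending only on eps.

Let eps > 0 be given. For m ≥ 1, |(-2m + 1)/(3m) + 2/3| = |3|/(3(3m)) = 3/(3(3m)).
Since 3m ≥ 3m for m ≥ 1, this is ≤ 3/(3·3m) = (1/3)/m.
So |(-2m + 1)/(3m) + 2/3| < eps whenever m > (1/3)/eps.
Take N = (1/3)/eps. If m > N then |(-2m + 1)/(3m) + 2/3| ≤ (1/3)/m < eps.

N = (1/3)/eps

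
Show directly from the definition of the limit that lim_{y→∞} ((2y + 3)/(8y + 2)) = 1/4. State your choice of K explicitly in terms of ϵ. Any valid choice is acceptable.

Fix ϵ > 0. We seek K > 0 such that y > K implies |(2y + 3)/(8y + 2) − (1/4)| < ϵ.
(2y + 3)/(8y + 2) − (1/4) = (8(2y + 3) − 2(8y + 2)) / (8(8y + 2)) = 20/(8(8y + 2)).
For y > 0 we have 8y + 2 > 8y, so |(2y + 3)/(8y + 2) − (1/4)| = 20/(8(8y + 2)) < 20/(8·8y) = (5/16)/y.
Thus |(2y + 3)/(8y + 2) − (1/4)| < ϵ whenever y > (5/16)/ϵ.
Take K = (5/16)/ϵ. If y > K then |(2y + 3)/(8y + 2) − (1/4)| < (5/16)/y < ϵ.

K = (5/16)/ϵ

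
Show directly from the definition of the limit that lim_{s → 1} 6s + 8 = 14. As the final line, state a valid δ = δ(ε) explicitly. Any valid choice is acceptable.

Suppose ε > 0. We need δ > 0 so that 0 < |s − 1| < δ implies |(6s + 8) − 14| < ε.
Since (6s + 8) − 14 = 6(s − 1), we have |(6s + 8) − 14| = 6|s − 1|.
So 6|s − 1| < ε exactly when |s − 1| < ε/6.
Take δ = ε/6. If 0 < |s − 1| < δ then |(6s + 8) − 14| = 6|s − 1| < 6·(ε/6) = ε.

δ = ε/6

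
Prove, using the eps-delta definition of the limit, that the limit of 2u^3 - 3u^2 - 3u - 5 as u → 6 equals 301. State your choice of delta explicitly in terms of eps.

delta = min(1, eps/212)

Fix eps > 0. We want delta > 0 such that 0 < |u − 6| < delta implies |(2u^3 - 3u^2 - 3u - 5) − 301| < eps.
(2u^3 - 3u^2 - 3u - 5) − 301 = 2u^3 - 3u^2 - 3u - 306 = (u − 6)(2u^2 + 9u + 51).
So |(2u^3 - 3u^2 - 3u - 5) − 301| = |u − 6|·|2u^2 + 9u + 51|.
Require delta ≤ 1. Then |u − 6| < 1 gives |u| < 7, and by the triangle inequality |2u^2 + 9u + 51| ≤ 2·7^2 + 9·7 + 51 = 212.
Hence |(2u^3 - 3u^2 - 3u - 5) − 301| ≤ 212|u − 6| < eps provided |u − 6| < eps/212.
Choosing delta = min(1, eps/212) ensures both conditions, hence |(2u^3 - 3u^2 - 3u - 5) − 301| < eps.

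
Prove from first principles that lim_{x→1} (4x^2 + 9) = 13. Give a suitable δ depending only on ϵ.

δ = min(2, ϵ/16)

Let ϵ > 0. We want δ > 0 such that 0 < |x − 1| < δ implies |(4x^2 + 9) − 13| < ϵ.
(4x^2 + 9) − 13 = 4x^2 - 4 = (x − 1)(4x + 4).
So |(4x^2 + 9) − 13| = |x − 1|·|4x + 4|.
Require δ ≤ 2. Then |x − 1| < 2 gives |x| < 3, and by the triangle inequality |4x + 4| ≤ 4·3 + 4 = 16.
Hence |(4x^2 + 9) − 13| ≤ 16|x − 1| < ϵ provided |x − 1| < ϵ/16.
Take δ = min(2, ϵ/16). Then 0 < |x − 1| < δ gives both |x − 1| < 2 and |x − 1| < ϵ/16, so |(4x^2 + 9) − 13| < ϵ.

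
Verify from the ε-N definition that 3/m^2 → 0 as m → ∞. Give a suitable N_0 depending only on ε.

N_0 = (3/ε)^{1/2}

Let ε > 0 be given. For m ≥ 1, |3/m^2 − 0| = 3/m^2.
3/m^2 < ε ⇔ m^2 > 3/ε ⇔ m > (3/ε)^{1/2}.
Take N_0 = (3/ε)^{1/2}. Then m > N_0 implies 3/m^2 < ε.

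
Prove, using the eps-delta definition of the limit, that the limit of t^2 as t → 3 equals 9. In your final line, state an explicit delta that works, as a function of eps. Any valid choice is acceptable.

delta = min(2, eps/8)

Let eps > 0 be given. We seek delta > 0 with 0 < |t − 3| < delta ⇒ |t^2 − 9| < eps.
Factor: t^2 − 9 = (t − 3)(t + 3), so |t^2 − 9| = |t − 3|·|t + 3|.
Impose delta ≤ 2 so that |t| < 5; then |t + 3| ≤ 8.
Hence |t^2 − 9| ≤ 8|t − 3|, which is < eps once |t − 3| < eps/8.
Take delta = min(2, eps/8). If 0 < |t − 3| < delta then both bounds hold and |t^2 − 9| ≤ 8|t − 3| < 8·(eps/8) = eps.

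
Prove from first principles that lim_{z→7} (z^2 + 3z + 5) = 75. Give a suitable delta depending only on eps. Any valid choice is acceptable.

Fix eps > 0. We want delta > 0 such that 0 < |z − 7| < delta implies |(z^2 + 3z + 5) − 75| < eps.
(z^2 + 3z + 5) − 75 = z^2 + 3z - 70 = (z − 7)(z + 10).
So |(z^2 + 3z + 5) − 75| = |z − 7|·|z + 10|.
Assume first that |z − 7| < 2, so |z| < 9. Then |z + 10| ≤ 9 + 10 = 19.
Hence |(z^2 + 3z + 5) − 75| ≤ 19|z − 7| < eps provided |z − 7| < eps/19.
Take delta = min(2, eps/19). Then 0 < |z − 7| < delta gives both |z − 7| < 2 and |z − 7| < eps/19, so |(z^2 + 3z + 5) − 75| < eps.

delta = min(2, eps/19)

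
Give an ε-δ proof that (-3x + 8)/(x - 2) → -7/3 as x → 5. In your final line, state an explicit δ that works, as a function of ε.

δ = min(3/2, (9/4)ε)

Suppose ε > 0. We want δ > 0 with 0 < |x − 5| < δ ⇒ |(-3x + 8)/(x - 2) + 7/3| < ε.
Combining over a common denominator, (-3x + 8)/(x - 2) + 7/3 = [(-3x + 8)·3 − (-7)·(x - 2)] / [3·(x - 2)] = -2(x − 5) / (3(x - 2)).
So |(-3x + 8)/(x - 2) + 7/3| = 2|x − 5| / (3·|x − 2|).
Restrict δ ≤ 3/2. Then |x − 5| < 3/2 gives |x − 2| = |(x − 5) + 3| ≥ 3 − 3/2 = 3/2.
Hence |(-3x + 8)/(x - 2) + 7/3| < 2|x − 5|/(3·(3/2)) = (4/9)|x − 5|, which is < ε once |x − 5| < (9/4)ε.
Take δ = min(3/2, (9/4)ε). Then 0 < |x − 5| < δ forces both bounds, so |(-3x + 8)/(x - 2) + 7/3| < ε.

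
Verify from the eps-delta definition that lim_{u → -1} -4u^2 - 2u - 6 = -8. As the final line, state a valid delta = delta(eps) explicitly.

Let eps > 0 be given. We want delta > 0 such that 0 < |u + 1| < delta implies |(-4u^2 - 2u - 6) + 8| < eps.
(-4u^2 - 2u - 6) + 8 = -4u^2 - 2u + 2 = (u + 1)(-4u + 2).
So |(-4u^2 - 2u - 6) + 8| = |u + 1|·|-4u + 2|.
Assume first that |u + 1| < 2, so |u| < 3. Then |-4u + 2| ≤ 4·3 + 2 = 14.
Hence |(-4u^2 - 2u - 6) + 8| ≤ 14|u + 1| < eps provided |u + 1| < eps/14.
Take delta = min(2, eps/14). Then 0 < |u + 1| < delta gives both |u + 1| < 2 and |u + 1| < eps/14, so |(-4u^2 - 2u - 6) + 8| < eps.

delta = min(2, eps/14)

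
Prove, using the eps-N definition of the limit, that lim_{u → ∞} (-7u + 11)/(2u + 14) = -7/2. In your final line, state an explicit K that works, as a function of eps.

K = 30/eps

Suppose eps > 0. We seek K > 0 such that u > K implies |(-7u + 11)/(2u + 14) + 7/2| < eps.
(-7u + 11)/(2u + 14) + 7/2 = (2(-7u + 11) − (-7)(2u + 14)) / (2(2u + 14)) = 120/(2(2u + 14)).
For u > 0 we have 2u + 14 > 2u, so |(-7u + 11)/(2u + 14) + 7/2| = 120/(2(2u + 14)) < 120/(2·2u) = 30/u.
Thus |(-7u + 11)/(2u + 14) + 7/2| < eps whenever u > 30/eps.
Take K = 30/eps. If u > K then |(-7u + 11)/(2u + 14) + 7/2| < 30/u < eps.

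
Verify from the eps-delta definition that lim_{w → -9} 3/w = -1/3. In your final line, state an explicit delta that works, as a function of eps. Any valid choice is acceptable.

delta = min(9/2, (27/2)eps)

Fix eps > 0. We seek delta > 0 such that 0 < |w + 9| < delta implies |3/w + 1/3| < eps.
|3/w + 1/3| = 3·|-9 − w|/(9·|w|) = 3|w + 9|/(9|w|).
Require delta ≤ 9/2 so that |w| > 9 − 9/2 = 9/2, hence 9|w| > 81/2.
Then |3/w + 1/3| < 3|w + 9|/(81/2), which is < eps when |w + 9| < (27/2)eps.
Take delta = min(9/2, (27/2)eps). Then 0 < |w + 9| < delta gives both |w + 9| < 9/2 and |w + 9| < (27/2)eps, so |3/w + 1/3| < eps.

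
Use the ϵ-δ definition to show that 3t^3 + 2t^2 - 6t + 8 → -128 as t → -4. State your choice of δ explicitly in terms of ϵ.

δ = min(2, ϵ/202)

Let ϵ > 0. We want δ > 0 such that 0 < |t + 4| < δ implies |(3t^3 + 2t^2 - 6t + 8) + 128| < ϵ.
(3t^3 + 2t^2 - 6t + 8) + 128 = 3t^3 + 2t^2 - 6t + 136 = (t + 4)(3t^2 - 10t + 34).
So |(3t^3 + 2t^2 - 6t + 8) + 128| = |t + 4|·|3t^2 - 10t + 34|.
Assume first that |t + 4| < 2, so |t| < 6. Then |3t^2 - 10t + 34| ≤ 3·6^2 + 10·6 + 34 = 202.
Hence |(3t^3 + 2t^2 - 6t + 8) + 128| ≤ 202|t + 4| < ϵ provided |t + 4| < ϵ/202.
Choosing δ = min(2, ϵ/202) ensures both conditions, hence |(3t^3 + 2t^2 - 6t + 8) + 128| < ϵ.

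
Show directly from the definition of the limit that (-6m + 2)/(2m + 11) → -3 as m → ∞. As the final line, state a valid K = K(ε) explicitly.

Let ε > 0. For m ≥ 1, |(-6m + 2)/(2m + 11) + 3| = |70|/(2(2m + 11)) = 70/(2(2m + 11)).
Since 2m + 11 ≥ 2m for m ≥ 1, this is ≤ 70/(2·2m) = (35/2)/m.
So |(-6m + 2)/(2m + 11) + 3| < ε whenever m > (35/2)/ε.
Take K = (35/2)/ε. If m > K then |(-6m + 2)/(2m + 11) + 3| ≤ (35/2)/m < ε.

K = (35/2)/ε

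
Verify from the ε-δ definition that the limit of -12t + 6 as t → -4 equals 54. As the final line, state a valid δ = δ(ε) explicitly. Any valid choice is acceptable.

δ = ε/12

Let ε > 0 be given. We need δ > 0 so that 0 < |t + 4| < δ implies |(-12t + 6) − 54| < ε.
|(-12t + 6) − 54| = |-12t - 48| = 12|t + 4|.
Thus it suffices that |t + 4| < ε/12.
Take δ = ε/12. If 0 < |t + 4| < δ then |(-12t + 6) − 54| = 12|t + 4| < 12·(ε/12) = ε.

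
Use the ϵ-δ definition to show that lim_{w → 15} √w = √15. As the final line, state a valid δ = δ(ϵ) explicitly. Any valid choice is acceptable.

Fix ϵ > 0. We want δ > 0 such that 0 < |w − 15| < δ implies |√w − √15| < ϵ.
Multiplying by the conjugate, |√w − √15| = |w − 15|/(√w + √15).
Restrict δ ≤ 15 so that |w − 15| < 15 forces w > 0, and then √w + √15 > √15.
Hence |√w − √15| < |w − 15|/√15, which is < ϵ once |w − 15| < √15·ϵ.
Take δ = min(15, √15·ϵ). If 0 < |w − 15| < δ then w > 0 and |√w − √15| < |w − 15|/√15 < ϵ.

δ = min(15, √15·ϵ)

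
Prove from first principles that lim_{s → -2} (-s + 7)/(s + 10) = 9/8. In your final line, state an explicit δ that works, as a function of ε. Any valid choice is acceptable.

Suppose ε > 0. We want δ > 0 with 0 < |s + 2| < δ ⇒ |(-s + 7)/(s + 10) − (9/8)| < ε.
Combining over a common denominator, (-s + 7)/(s + 10) − (9/8) = [(-s + 7)·8 − 9·(s + 10)] / [8·(s + 10)] = -17(s + 2) / (8(s + 10)).
So |(-s + 7)/(s + 10) − (9/8)| = 17|s + 2| / (8·|s + 10|).
Require δ ≤ 4, so |s + 10| ≥ |8| − |s + 2| > 8 − 4 = 4.
Hence |(-s + 7)/(s + 10) − (9/8)| < 17|s + 2|/(8·4) = (17/32)|s + 2|, which is < ε once |s + 2| < (32/17)ε.
Take δ = min(4, (32/17)ε). Then 0 < |s + 2| < δ forces both bounds, so |(-s + 7)/(s + 10) − (9/8)| < ε.

δ = min(4, (32/17)ε)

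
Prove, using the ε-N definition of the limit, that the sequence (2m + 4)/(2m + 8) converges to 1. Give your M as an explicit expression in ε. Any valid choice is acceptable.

Let ε > 0. For m ≥ 1, |(2m + 4)/(2m + 8) − 1| = |-8|/(2(2m + 8)) = 8/(2(2m + 8)).
Since 2m + 8 ≥ 2m for m ≥ 1, this is ≤ 8/(2·2m) = 2/m.
So |(2m + 4)/(2m + 8) − 1| < ε whenever m > 2/ε.
Take M = 2/ε. If m > M then |(2m + 4)/(2m + 8) − 1| ≤ 2/m < ε.

M = 2/ε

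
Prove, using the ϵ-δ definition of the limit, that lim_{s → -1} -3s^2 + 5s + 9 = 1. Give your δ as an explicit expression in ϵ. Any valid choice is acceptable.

δ = min(1, ϵ/14)

Let ϵ > 0 be given. We want δ > 0 such that 0 < |s + 1| < δ implies |(-3s^2 + 5s + 9) − 1| < ϵ.
(-3s^2 + 5s + 9) − 1 = -3s^2 + 5s + 8 = (s + 1)(-3s + 8).
So |(-3s^2 + 5s + 9) − 1| = |s + 1|·|-3s + 8|.
Require δ ≤ 1. Then |s + 1| < 1 gives |s| < 2, and by the triangle inequality |-3s + 8| ≤ 3·2 + 8 = 14.
Hence |(-3s^2 + 5s + 9) − 1| ≤ 14|s + 1| < ϵ provided |s + 1| < ϵ/14.
Choosing δ = min(1, ϵ/14) ensures both conditions, hence |(-3s^2 + 5s + 9) − 1| < ϵ.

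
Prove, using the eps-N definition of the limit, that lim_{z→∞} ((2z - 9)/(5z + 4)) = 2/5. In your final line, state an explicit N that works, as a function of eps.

Fix eps > 0. We seek N > 0 such that z > N implies |(2z - 9)/(5z + 4) − (2/5)| < eps.
(2z - 9)/(5z + 4) − (2/5) = (5(2z - 9) − 2(5z + 4)) / (5(5z + 4)) = -53/(5(5z + 4)).
For z > 0 we have 5z + 4 > 5z, so |(2z - 9)/(5z + 4) − (2/5)| = 53/(5(5z + 4)) < 53/(5·5z) = (53/25)/z.
Thus |(2z - 9)/(5z + 4) − (2/5)| < eps whenever z > (53/25)/eps.
Take N = (53/25)/eps. If z > N then |(2z - 9)/(5z + 4) − (2/5)| < (53/25)/z < eps.

N = (53/25)/eps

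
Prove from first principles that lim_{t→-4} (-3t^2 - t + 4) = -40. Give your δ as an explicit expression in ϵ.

Let ϵ > 0 be given. We want δ > 0 such that 0 < |t + 4| < δ implies |(-3t^2 - t + 4) + 40| < ϵ.
(-3t^2 - t + 4) + 40 = -3t^2 - t + 44 = (t + 4)(-3t + 11).
So |(-3t^2 - t + 4) + 40| = |t + 4|·|-3t + 11|.
Require δ ≤ 1. Then |t + 4| < 1 gives |t| < 5, and by the triangle inequality |-3t + 11| ≤ 3·5 + 11 = 26.
Hence |(-3t^2 - t + 4) + 40| ≤ 26|t + 4| < ϵ provided |t + 4| < ϵ/26.
Choosing δ = min(1, ϵ/26) ensures both conditions, hence |(-3t^2 - t + 4) + 40| < ϵ.

δ = min(1, ϵ/26)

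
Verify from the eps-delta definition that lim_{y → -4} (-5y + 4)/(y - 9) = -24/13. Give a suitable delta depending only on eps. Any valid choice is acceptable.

Let eps > 0. We want delta > 0 with 0 < |y + 4| < delta ⇒ |(-5y + 4)/(y - 9) + 24/13| < eps.
Combining over a common denominator, (-5y + 4)/(y - 9) + 24/13 = [(-5y + 4)·(-13) − 24·(y - 9)] / [(-13)·(y - 9)] = 41(y + 4) / ((-13)(y - 9)).
So |(-5y + 4)/(y - 9) + 24/13| = 41|y + 4| / (13·|y − 9|).
Restrict delta ≤ 13/2. Then |y + 4| < 13/2 gives |y − 9| = |(y + 4) + (-13)| ≥ 13 − 13/2 = 13/2.
Hence |(-5y + 4)/(y - 9) + 24/13| < 41|y + 4|/(13·(13/2)) = (82/169)|y + 4|, which is < eps once |y + 4| < (169/82)eps.
Take delta = min(13/2, (169/82)eps). Then 0 < |y + 4| < delta forces both bounds, so |(-5y + 4)/(y - 9) + 24/13| < eps.

delta = min(13/2, (169/82)eps)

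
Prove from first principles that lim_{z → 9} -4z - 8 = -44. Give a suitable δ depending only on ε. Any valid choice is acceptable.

Let ε > 0 be given. We need δ > 0 so that 0 < |z − 9| < δ implies |(-4z - 8) + 44| < ε.
|(-4z - 8) + 44| = |-4z + 36| = 4|z − 9|.
So 4|z − 9| < ε exactly when |z − 9| < ε/4.
Choosing δ = ε/4 gives |(-4z - 8) + 44| = 4|z − 9| < ε whenever |z − 9| < δ.

δ = ε/4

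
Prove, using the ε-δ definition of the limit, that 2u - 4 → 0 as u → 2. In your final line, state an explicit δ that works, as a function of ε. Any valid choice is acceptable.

Suppose ε > 0. We need δ > 0 so that 0 < |u − 2| < δ implies |(2u - 4)| < ε.
|(2u - 4)| = |2u - 4| = 2|u − 2|.
So 2|u − 2| < ε exactly when |u − 2| < ε/2.
Take δ = ε/2. If 0 < |u − 2| < δ then |(2u - 4)| = 2|u − 2| < 2·(ε/2) = ε.

δ = ε/2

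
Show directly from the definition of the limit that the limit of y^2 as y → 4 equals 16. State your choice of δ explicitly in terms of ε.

δ = min(2, ε/10)

Suppose ε > 0. We seek δ > 0 with 0 < |y − 4| < δ ⇒ |y^2 − 16| < ε.
Factor: y^2 − 16 = (y − 4)(y + 4), so |y^2 − 16| = |y − 4|·|y + 4|.
Restrict δ ≤ 2. Then |y − 4| < 2 gives |y| < 6, so by the triangle inequality |y + 4| ≤ 6 + 4 = 10.
Hence |y^2 − 16| ≤ 10|y − 4|, which is < ε once |y − 4| < ε/10.
Take δ = min(2, ε/10). If 0 < |y − 4| < δ then both bounds hold and |y^2 − 16| ≤ 10|y − 4| < 10·(ε/10) = ε.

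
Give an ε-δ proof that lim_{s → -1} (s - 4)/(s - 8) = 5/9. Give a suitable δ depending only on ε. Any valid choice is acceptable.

Let ε > 0 be given. We want δ > 0 with 0 < |s + 1| < δ ⇒ |(s - 4)/(s - 8) − (5/9)| < ε.
Combining over a common denominator, (s - 4)/(s - 8) − (5/9) = [(s - 4)·(-9) − (-5)·(s - 8)] / [(-9)·(s - 8)] = -4(s + 1) / ((-9)(s - 8)).
So |(s - 4)/(s - 8) − (5/9)| = 4|s + 1| / (9·|s − 8|).
Restrict δ ≤ 9/2. Then |s + 1| < 9/2 gives |s − 8| = |(s + 1) + (-9)| ≥ 9 − 9/2 = 9/2.
Hence |(s - 4)/(s - 8) − (5/9)| < 4|s + 1|/(9·(9/2)) = (8/81)|s + 1|, which is < ε once |s + 1| < (81/8)ε.
Take δ = min(9/2, (81/8)ε). Then 0 < |s + 1| < δ forces both bounds, so |(s - 4)/(s - 8) − (5/9)| < ε.

δ = min(9/2, (81/8)ε)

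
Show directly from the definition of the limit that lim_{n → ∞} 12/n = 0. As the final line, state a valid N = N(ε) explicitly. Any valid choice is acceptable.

Let ε > 0 be given. For n ≥ 1, |12/n − 0| = 12/(n) ≤ 12/n.
We need 12/n < ε, i.e. n > 12/ε.
Take N = 12/ε. If n > N then |12/n| ≤ 12/n < ε.

N = 12/ε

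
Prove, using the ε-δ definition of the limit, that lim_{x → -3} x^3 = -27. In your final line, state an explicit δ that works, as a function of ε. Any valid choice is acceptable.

δ = min(1, ε/37)

Let ε > 0 be given. We seek δ > 0 with 0 < |x + 3| < δ ⇒ |x^3 + 27| < ε.
Factor: x^3 + 27 = (x + 3)(x^2 - 3x + 9), so |x^3 + 27| = |x + 3|·|x^2 - 3x + 9|.
Restrict δ ≤ 1. Then |x + 3| < 1 gives |x| < 4, so by the triangle inequality |x^2 - 3x + 9| ≤ 4^2 + 3·4 + 9 = 37.
Hence |x^3 + 27| ≤ 37|x + 3|, which is < ε once |x + 3| < ε/37.
Take δ = min(1, ε/37). If 0 < |x + 3| < δ then both bounds hold and |x^3 + 27| ≤ 37|x + 3| < 37·(ε/37) = ε.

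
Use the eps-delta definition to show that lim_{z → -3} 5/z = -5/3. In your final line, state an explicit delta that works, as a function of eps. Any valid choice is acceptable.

Let eps > 0 be given. We seek delta > 0 such that 0 < |z + 3| < delta implies |5/z + 5/3| < eps.
|5/z + 5/3| = 5·|-3 − z|/(3·|z|) = 5|z + 3|/(3|z|).
Require delta ≤ 3/2 so that |z| > 3 − 3/2 = 3/2, hence 3|z| > 9/2.
Then |5/z + 5/3| < 5|z + 3|/(9/2), which is < eps when |z + 3| < (9/10)eps.
Take delta = min(3/2, (9/10)eps). Then 0 < |z + 3| < delta gives both |z + 3| < 3/2 and |z + 3| < (9/10)eps, so |5/z + 5/3| < eps.

delta = min(3/2, (9/10)eps)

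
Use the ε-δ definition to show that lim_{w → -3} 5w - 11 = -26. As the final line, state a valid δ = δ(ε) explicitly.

δ = ε/5

Let ε > 0. We need δ > 0 so that 0 < |w + 3| < δ implies |(5w - 11) + 26| < ε.
Since (5w - 11) + 26 = 5(w + 3), we have |(5w - 11) + 26| = 5|w + 3|.
Thus it suffices that |w + 3| < ε/5.
Choosing δ = ε/5 gives |(5w - 11) + 26| = 5|w + 3| < ε whenever |w + 3| < δ.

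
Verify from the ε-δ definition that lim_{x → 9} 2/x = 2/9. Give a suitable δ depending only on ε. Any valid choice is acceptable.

Let ε > 0 be given. We seek δ > 0 such that 0 < |x − 9| < δ implies |2/x − (2/9)| < ε.
|2/x − (2/9)| = 2·|9 − x|/(9·|x|) = 2|x − 9|/(9|x|).
Require δ ≤ 9/2 so that |x| > 9 − 9/2 = 9/2, hence 9|x| > 81/2.
Then |2/x − (2/9)| < 2|x − 9|/(81/2), which is < ε when |x − 9| < (81/4)ε.
Take δ = min(9/2, (81/4)ε). Then 0 < |x − 9| < δ gives both |x − 9| < 9/2 and |x − 9| < (81/4)ε, so |2/x − (2/9)| < ε.

δ = min(9/2, (81/4)ε)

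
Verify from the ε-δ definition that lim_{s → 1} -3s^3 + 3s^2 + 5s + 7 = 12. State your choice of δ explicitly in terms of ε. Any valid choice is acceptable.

Fix ε > 0. We want δ > 0 such that 0 < |s − 1| < δ implies |(-3s^3 + 3s^2 + 5s + 7) − 12| < ε.
(-3s^3 + 3s^2 + 5s + 7) − 12 = -3s^3 + 3s^2 + 5s - 5 = (s − 1)(-3s^2 + 5).
So |(-3s^3 + 3s^2 + 5s + 7) − 12| = |s − 1|·|-3s^2 + 5|.
Require δ ≤ 1. Then |s − 1| < 1 gives |s| < 2, and by the triangle inequality |-3s^2 + 5| ≤ 3·2^2 + 5 = 17.
Hence |(-3s^3 + 3s^2 + 5s + 7) − 12| ≤ 17|s − 1| < ε provided |s − 1| < ε/17.
Choosing δ = min(1, ε/17) ensures both conditions, hence |(-3s^3 + 3s^2 + 5s + 7) − 12| < ε.

δ = min(1, ε/17)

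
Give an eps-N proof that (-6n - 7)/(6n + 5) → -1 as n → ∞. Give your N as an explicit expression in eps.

N = (1/3)/eps

Fix eps > 0. For n ≥ 1, |(-6n - 7)/(6n + 5) + 1| = |-12|/(6(6n + 5)) = 12/(6(6n + 5)).
Since 6n + 5 ≥ 6n for n ≥ 1, this is ≤ 12/(6·6n) = (1/3)/n.
So |(-6n - 7)/(6n + 5) + 1| < eps whenever n > (1/3)/eps.
Take N = (1/3)/eps. If n > N then |(-6n - 7)/(6n + 5) + 1| ≤ (1/3)/n < eps.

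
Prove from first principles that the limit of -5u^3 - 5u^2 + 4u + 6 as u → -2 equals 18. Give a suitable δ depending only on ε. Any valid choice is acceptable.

δ = min(1, ε/66)

Let ε > 0 be given. We want δ > 0 such that 0 < |u + 2| < δ implies |(-5u^3 - 5u^2 + 4u + 6) − 18| < ε.
(-5u^3 - 5u^2 + 4u + 6) − 18 = -5u^3 - 5u^2 + 4u - 12 = (u + 2)(-5u^2 + 5u - 6).
So |(-5u^3 - 5u^2 + 4u + 6) − 18| = |u + 2|·|-5u^2 + 5u - 6|.
Require δ ≤ 1. Then |u + 2| < 1 gives |u| < 3, and by the triangle inequality |-5u^2 + 5u - 6| ≤ 5·3^2 + 5·3 + 6 = 66.
Hence |(-5u^3 - 5u^2 + 4u + 6) − 18| ≤ 66|u + 2| < ε provided |u + 2| < ε/66.
Take δ = min(1, ε/66). Then 0 < |u + 2| < δ gives both |u + 2| < 1 and |u + 2| < ε/66, so |(-5u^3 - 5u^2 + 4u + 6) − 18| < ε.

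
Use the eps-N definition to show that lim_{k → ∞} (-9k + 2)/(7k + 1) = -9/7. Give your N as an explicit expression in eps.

Let eps > 0 be given. For k ≥ 1, |(-9k + 2)/(7k + 1) + 9/7| = |23|/(7(7k + 1)) = 23/(7(7k + 1)).
Since 7k + 1 ≥ 7k for k ≥ 1, this is ≤ 23/(7·7k) = (23/49)/k.
So |(-9k + 2)/(7k + 1) + 9/7| < eps whenever k > (23/49)/eps.
Take N = (23/49)/eps. If k > N then |(-9k + 2)/(7k + 1) + 9/7| ≤ (23/49)/k < eps.

N = (23/49)/eps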